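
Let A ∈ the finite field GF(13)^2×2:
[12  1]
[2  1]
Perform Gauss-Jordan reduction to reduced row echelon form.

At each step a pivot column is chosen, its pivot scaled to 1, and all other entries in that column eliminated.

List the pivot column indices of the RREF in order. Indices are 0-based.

pivot columns: 0, 1

step 1: normalize row 0 (÷12) = (1, 12)
  row 1: subtract 2×row0 = (0, 3)
step 2: normalize row 1 (÷3) = (0, 1)
  row 0: subtract 12×row1 = (1, 0)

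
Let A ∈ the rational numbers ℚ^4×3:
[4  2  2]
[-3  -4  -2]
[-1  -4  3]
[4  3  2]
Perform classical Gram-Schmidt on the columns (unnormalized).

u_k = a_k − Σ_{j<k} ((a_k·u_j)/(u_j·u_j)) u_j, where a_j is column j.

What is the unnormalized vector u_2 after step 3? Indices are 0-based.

Step 1: u_0 = a_0 = (4, -3, -1, 4).
Step 2: u_1 = a_1 − (6/7)·u_0 = (-10/7, -10/7, -22/7, -3/7).
Step 3: u_2 = a_2 − (19/42)·u_0 − (-8/11)·u_1 = (-28/33, -37/22, 7/6, -4/33).

u_2 = (-28/33, -37/22, 7/6, -4/33)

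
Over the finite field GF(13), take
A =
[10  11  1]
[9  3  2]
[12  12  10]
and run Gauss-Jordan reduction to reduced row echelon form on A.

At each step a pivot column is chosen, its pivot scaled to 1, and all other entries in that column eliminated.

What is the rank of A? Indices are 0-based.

rank = 3

step 1: normalize row 0 (÷10) = (1, 5, 4)
  row 1: subtract 9×row0 = (0, 10, 5)
  row 2: subtract 12×row0 = (0, 4, 1)
step 2: normalize row 1 (÷10) = (0, 1, 7)
  row 0: subtract 5×row1 = (1, 0, 8)
  row 2: subtract 4×row1 = (0, 0, 12)
step 3: normalize row 2 (÷12) = (0, 0, 1)
  row 0: subtract 8×row2 = (1, 0, 0)
  row 1: subtract 7×row2 = (0, 1, 0)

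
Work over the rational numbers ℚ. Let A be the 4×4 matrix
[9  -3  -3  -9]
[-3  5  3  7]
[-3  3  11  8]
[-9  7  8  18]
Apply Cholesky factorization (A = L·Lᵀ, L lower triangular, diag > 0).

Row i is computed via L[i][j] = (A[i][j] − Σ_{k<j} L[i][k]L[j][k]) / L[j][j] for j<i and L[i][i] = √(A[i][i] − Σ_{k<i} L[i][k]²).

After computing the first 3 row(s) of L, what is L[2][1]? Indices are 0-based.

Step 1: L[0][0] = √(9) = 3.
  L[1][0] = (-3) / L[0][0] = -1.
Step 2: L[1][1] = √(4) = 2.
  L[2][0] = (-3) / L[0][0] = -1.
  L[2][1] = (2) / L[1][1] = 1.
Step 3: L[2][2] = √(9) = 3.

L[2][1] = 1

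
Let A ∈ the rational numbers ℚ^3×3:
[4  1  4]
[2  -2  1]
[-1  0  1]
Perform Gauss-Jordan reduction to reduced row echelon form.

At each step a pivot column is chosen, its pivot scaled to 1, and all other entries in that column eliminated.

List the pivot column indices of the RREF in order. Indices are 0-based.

step 1: normalize row 0 (÷4) = (1, 1/4, 1)
  row 1: subtract 2×row0 = (0, -5/2, -1)
  row 2: subtract -1×row0 = (0, 1/4, 2)
step 2: normalize row 1 (÷-5/2) = (0, 1, 2/5)
  row 0: subtract 1/4×row1 = (1, 0, 9/10)
  row 2: subtract 1/4×row1 = (0, 0, 19/10)
step 3: normalize row 2 (÷19/10) = (0, 0, 1)
  row 0: subtract 9/10×row2 = (1, 0, 0)
  row 1: subtract 2/5×row2 = (0, 1, 0)

pivot columns: 0, 1, 2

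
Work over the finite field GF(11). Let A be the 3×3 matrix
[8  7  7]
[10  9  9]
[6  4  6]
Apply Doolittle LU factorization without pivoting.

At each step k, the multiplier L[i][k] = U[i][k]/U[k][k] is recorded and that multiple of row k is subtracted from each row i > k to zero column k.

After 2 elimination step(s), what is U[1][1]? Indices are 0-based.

U[1][1] = 3

k=0: U[0][0]=8
  eliminate (1,0): mult=4, new row 1: (0, 3, 3); set L[1][0]=4
  eliminate (2,0): mult=9, new row 2: (0, 7, 9); set L[2][0]=9
k=1: U[1][1]=3
  eliminate (2,1): mult=6, new row 2: (0, 0, 2); set L[2][1]=6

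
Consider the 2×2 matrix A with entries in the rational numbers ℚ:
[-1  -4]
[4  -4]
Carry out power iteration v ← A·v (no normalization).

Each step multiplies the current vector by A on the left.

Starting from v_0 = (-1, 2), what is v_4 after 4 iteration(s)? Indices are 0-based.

v_4 = (-425, -1100)

v_0 = (-1, 2).
v_1 = A·v_0 = (-7, -12).
v_2 = A·v_1 = (55, 20).
v_3 = A·v_2 = (-135, 140).
v_4 = A·v_3 = (-425, -1100).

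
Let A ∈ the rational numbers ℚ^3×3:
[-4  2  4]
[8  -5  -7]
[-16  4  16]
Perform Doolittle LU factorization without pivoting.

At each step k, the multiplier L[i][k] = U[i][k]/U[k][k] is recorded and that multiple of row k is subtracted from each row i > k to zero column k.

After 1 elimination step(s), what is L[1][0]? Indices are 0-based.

L[1][0] = -2

Step 1: pivot at (0,0) is -4.
  row1 ← row1 − (-2)·row0  ⇒  L[1][0]=-2, U row1=(0, -1, 1)
  row2 ← row2 − (4)·row0  ⇒  L[2][0]=4, U row2=(0, -4, 0)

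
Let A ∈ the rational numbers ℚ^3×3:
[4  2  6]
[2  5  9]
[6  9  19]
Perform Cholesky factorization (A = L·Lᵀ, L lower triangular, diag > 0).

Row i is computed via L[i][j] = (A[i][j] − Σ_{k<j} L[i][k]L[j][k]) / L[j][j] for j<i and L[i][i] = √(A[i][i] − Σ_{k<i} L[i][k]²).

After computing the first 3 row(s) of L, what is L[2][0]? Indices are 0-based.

L[2][0] = 3

Step 1: L[0][0] = √(4) = 2.
  L[1][0] = (2) / L[0][0] = 1.
Step 2: L[1][1] = √(4) = 2.
  L[2][0] = (6) / L[0][0] = 3.
  L[2][1] = (6) / L[1][1] = 3.
Step 3: L[2][2] = √(1) = 1.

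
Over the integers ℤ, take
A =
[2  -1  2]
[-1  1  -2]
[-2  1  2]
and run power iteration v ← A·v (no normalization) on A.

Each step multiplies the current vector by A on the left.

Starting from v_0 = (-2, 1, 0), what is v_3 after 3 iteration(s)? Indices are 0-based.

v_3 = (42, -45, 50)

v_0 = (-2, 1, 0).
v_1 = A·v_0 = (-5, 3, 5).
v_2 = A·v_1 = (-3, -2, 23).
v_3 = A·v_2 = (42, -45, 50).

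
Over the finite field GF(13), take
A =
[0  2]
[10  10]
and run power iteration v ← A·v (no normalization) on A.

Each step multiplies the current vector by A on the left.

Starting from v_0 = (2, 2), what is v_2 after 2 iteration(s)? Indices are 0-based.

v_2 = (2, 11)

v_0 = (2, 2).
v_1 = A·v_0 = (4, 1).
v_2 = A·v_1 = (2, 11).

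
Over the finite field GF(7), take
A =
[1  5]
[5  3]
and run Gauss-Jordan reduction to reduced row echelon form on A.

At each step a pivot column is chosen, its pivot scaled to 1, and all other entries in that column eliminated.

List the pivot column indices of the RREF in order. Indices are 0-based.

step 1: normalize row 0 (÷1) = (1, 5)
  row 1: subtract 5×row0 = (0, 6)
step 2: normalize row 1 (÷6) = (0, 1)
  row 0: subtract 5×row1 = (1, 0)

pivot columns: 0, 1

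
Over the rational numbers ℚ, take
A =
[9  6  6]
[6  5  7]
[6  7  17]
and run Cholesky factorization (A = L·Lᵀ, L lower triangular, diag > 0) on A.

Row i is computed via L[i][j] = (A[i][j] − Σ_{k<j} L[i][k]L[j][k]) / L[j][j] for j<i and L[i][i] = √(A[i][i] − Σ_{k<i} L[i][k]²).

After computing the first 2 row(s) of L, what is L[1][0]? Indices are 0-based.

L[1][0] = 2

Step 1: L[0][0] = √(9) = 3.
  L[1][0] = (6) / L[0][0] = 2.
Step 2: L[1][1] = √(1) = 1.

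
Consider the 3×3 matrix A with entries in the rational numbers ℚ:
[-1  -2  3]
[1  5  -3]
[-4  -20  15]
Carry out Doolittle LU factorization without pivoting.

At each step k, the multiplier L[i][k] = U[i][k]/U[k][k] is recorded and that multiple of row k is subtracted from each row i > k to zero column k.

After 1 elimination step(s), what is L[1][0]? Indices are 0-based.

k=0: U[0][0]=-1
  eliminate (1,0): mult=-1, new row 1: (0, 3, 0); set L[1][0]=-1
  eliminate (2,0): mult=4, new row 2: (0, -12, 3); set L[2][0]=4

L[1][0] = -1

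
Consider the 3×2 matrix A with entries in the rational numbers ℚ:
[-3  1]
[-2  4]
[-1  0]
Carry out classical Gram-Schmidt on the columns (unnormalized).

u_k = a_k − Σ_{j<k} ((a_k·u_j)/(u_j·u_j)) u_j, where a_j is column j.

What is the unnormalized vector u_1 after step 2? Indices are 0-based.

u_1 = (-19/14, 17/7, -11/14)

Step 1: u_0 = a_0 = (-3, -2, -1).
Step 2: u_1 = a_1 − (-11/14)·u_0 = (-19/14, 17/7, -11/14).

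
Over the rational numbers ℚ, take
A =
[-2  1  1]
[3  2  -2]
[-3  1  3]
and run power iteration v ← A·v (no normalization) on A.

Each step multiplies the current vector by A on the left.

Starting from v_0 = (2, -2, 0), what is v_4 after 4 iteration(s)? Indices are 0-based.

v_0 = (2, -2, 0).
v_1 = A·v_0 = (-6, 2, -8).
v_2 = A·v_1 = (6, 2, -4).
v_3 = A·v_2 = (-14, 30, -28).
v_4 = A·v_3 = (30, 74, -12).

v_4 = (30, 74, -12)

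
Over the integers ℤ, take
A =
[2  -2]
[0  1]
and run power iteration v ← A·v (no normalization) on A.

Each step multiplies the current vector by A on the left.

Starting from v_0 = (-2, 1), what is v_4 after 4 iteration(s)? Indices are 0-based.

v_0 = (-2, 1).
v_1 = A·v_0 = (-6, 1).
v_2 = A·v_1 = (-14, 1).
v_3 = A·v_2 = (-30, 1).
v_4 = A·v_3 = (-62, 1).

v_4 = (-62, 1)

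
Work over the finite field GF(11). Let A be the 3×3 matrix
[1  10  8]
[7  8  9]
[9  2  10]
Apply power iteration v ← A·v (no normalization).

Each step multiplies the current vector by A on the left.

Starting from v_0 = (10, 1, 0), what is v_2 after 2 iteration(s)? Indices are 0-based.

v_0 = (10, 1, 0).
v_1 = A·v_0 = (9, 1, 4).
v_2 = A·v_1 = (7, 8, 2).

v_2 = (7, 8, 2)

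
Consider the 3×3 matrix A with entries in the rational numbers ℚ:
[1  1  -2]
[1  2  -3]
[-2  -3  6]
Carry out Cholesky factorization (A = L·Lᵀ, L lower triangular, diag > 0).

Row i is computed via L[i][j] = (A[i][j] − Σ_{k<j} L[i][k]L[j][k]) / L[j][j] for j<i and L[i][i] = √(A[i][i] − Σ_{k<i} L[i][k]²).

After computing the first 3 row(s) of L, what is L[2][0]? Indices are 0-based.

L[2][0] = -2

Step 1: L[0][0] = √(1) = 1.
  L[1][0] = (1) / L[0][0] = 1.
Step 2: L[1][1] = √(1) = 1.
  L[2][0] = (-2) / L[0][0] = -2.
  L[2][1] = (-1) / L[1][1] = -1.
Step 3: L[2][2] = √(1) = 1.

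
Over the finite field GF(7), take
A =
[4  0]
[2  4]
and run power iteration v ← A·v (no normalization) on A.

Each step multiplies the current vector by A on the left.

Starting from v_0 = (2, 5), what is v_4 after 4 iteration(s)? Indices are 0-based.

v_0 = (2, 5).
v_1 = A·v_0 = (1, 3).
v_2 = A·v_1 = (4, 0).
v_3 = A·v_2 = (2, 1).
v_4 = A·v_3 = (1, 1).

v_4 = (1, 1)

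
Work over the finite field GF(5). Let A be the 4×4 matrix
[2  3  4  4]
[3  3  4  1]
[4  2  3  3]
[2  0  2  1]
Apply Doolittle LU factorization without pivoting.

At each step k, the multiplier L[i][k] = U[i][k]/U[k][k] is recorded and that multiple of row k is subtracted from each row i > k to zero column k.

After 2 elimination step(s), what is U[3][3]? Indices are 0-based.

Step 1: pivot at (0,0) is 2.
  row1 ← row1 − (4)·row0  ⇒  L[1][0]=4, U row1=(0, 1, 3, 0)
  row2 ← row2 − (2)·row0  ⇒  L[2][0]=2, U row2=(0, 1, 0, 0)
  row3 ← row3 − (1)·row0  ⇒  L[3][0]=1, U row3=(0, 2, 3, 2)
Step 2: pivot at (1,1) is 1.
  row2 ← row2 − (1)·row1  ⇒  L[2][1]=1, U row2=(0, 0, 2, 0)
  row3 ← row3 − (2)·row1  ⇒  L[3][1]=2, U row3=(0, 0, 2, 2)

U[3][3] = 2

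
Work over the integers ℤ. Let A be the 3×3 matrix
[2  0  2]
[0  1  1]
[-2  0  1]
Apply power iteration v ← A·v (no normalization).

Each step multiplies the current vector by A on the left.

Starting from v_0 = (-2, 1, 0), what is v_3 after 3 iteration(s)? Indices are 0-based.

v_3 = (24, 17, 12)

v_0 = (-2, 1, 0).
v_1 = A·v_0 = (-4, 1, 4).
v_2 = A·v_1 = (0, 5, 12).
v_3 = A·v_2 = (24, 17, 12).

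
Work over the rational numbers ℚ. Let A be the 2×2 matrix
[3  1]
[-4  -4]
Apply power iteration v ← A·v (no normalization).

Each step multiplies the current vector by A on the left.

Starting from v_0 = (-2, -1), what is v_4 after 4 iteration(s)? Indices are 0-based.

v_4 = (-25, -276)

v_0 = (-2, -1).
v_1 = A·v_0 = (-7, 12).
v_2 = A·v_1 = (-9, -20).
v_3 = A·v_2 = (-47, 116).
v_4 = A·v_3 = (-25, -276).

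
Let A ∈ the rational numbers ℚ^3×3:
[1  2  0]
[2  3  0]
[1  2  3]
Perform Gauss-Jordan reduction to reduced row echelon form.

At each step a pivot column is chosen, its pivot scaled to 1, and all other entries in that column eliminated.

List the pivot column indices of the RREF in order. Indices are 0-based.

pivot(0,0)=1: scale R0 → (1, 2, 0)
  clear (1,0): R1 −= (2)R0 → (0, -1, 0)
  clear (2,0): R2 −= (1)R0 → (0, 0, 3)
pivot(1,1)=-1: scale R1 → (0, 1, 0)
  clear (0,1): R0 −= (2)R1 → (1, 0, 0)
pivot(2,2)=3: scale R2 → (0, 0, 1)

pivot columns: 0, 1, 2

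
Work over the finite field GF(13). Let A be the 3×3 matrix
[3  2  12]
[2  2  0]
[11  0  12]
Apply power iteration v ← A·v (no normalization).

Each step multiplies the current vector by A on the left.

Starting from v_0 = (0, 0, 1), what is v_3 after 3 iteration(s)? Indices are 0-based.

v_0 = (0, 0, 1).
v_1 = A·v_0 = (12, 0, 12).
v_2 = A·v_1 = (11, 11, 3).
v_3 = A·v_2 = (0, 5, 1).

v_3 = (0, 5, 1)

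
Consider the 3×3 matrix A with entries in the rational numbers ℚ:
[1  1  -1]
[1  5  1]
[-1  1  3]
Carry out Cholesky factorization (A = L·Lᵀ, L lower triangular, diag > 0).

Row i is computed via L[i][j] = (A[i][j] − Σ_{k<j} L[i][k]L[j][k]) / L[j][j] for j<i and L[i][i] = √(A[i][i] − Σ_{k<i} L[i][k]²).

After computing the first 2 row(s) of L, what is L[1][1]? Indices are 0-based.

L[1][1] = 2

Step 1: L[0][0] = √(1) = 1.
  L[1][0] = (1) / L[0][0] = 1.
Step 2: L[1][1] = √(4) = 2.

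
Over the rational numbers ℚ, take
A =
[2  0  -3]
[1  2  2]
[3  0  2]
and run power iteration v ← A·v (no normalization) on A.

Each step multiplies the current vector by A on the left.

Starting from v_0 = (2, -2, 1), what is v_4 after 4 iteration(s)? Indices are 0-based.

v_0 = (2, -2, 1).
v_1 = A·v_0 = (1, 0, 8).
v_2 = A·v_1 = (-22, 17, 19).
v_3 = A·v_2 = (-101, 50, -28).
v_4 = A·v_3 = (-118, -57, -359).

v_4 = (-118, -57, -359)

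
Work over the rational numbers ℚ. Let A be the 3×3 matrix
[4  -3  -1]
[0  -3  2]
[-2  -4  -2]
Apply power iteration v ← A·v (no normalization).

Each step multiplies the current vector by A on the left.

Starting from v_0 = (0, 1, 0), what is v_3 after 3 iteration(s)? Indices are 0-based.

v_3 = (-25, 49, -58)

v_0 = (0, 1, 0).
v_1 = A·v_0 = (-3, -3, -4).
v_2 = A·v_1 = (1, 1, 26).
v_3 = A·v_2 = (-25, 49, -58).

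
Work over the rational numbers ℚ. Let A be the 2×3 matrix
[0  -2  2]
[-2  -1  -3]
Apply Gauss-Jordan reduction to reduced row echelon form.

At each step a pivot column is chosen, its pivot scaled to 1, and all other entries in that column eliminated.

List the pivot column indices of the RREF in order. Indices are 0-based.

pivot columns: 0, 1

[1] R0 <-> R1
[1] R0 /= -2  ⇒  (1, 1/2, 3/2)
[2] R1 /= -2  ⇒  (0, 1, -1)
     R0 -= 1/2·R1  ⇒  (1, 0, 2)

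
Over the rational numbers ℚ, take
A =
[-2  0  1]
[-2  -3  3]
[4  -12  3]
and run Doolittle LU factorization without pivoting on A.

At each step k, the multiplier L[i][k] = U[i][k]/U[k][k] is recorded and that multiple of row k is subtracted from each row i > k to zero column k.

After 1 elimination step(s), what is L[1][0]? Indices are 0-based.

L[1][0] = 1

k=0: U[0][0]=-2
  eliminate (1,0): mult=1, new row 1: (0, -3, 2); set L[1][0]=1
  eliminate (2,0): mult=-2, new row 2: (0, -12, 5); set L[2][0]=-2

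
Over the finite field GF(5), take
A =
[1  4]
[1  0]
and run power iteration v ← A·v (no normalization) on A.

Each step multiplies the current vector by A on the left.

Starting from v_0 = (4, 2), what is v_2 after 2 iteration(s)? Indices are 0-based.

v_0 = (4, 2).
v_1 = A·v_0 = (2, 4).
v_2 = A·v_1 = (3, 2).

v_2 = (3, 2)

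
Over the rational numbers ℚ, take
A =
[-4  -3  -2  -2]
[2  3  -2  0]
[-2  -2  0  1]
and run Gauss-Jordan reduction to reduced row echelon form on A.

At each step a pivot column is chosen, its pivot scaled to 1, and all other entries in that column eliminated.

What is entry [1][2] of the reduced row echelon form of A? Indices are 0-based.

M[1][2] = -2

step 1: normalize row 0 (÷-4) = (1, 3/4, 1/2, 1/2)
  row 1: subtract 2×row0 = (0, 3/2, -3, -1)
  row 2: subtract -2×row0 = (0, -1/2, 1, 2)
step 2: normalize row 1 (÷3/2) = (0, 1, -2, -2/3)
  row 0: subtract 3/4×row1 = (1, 0, 2, 1)
  row 2: subtract -1/2×row1 = (0, 0, 0, 5/3)
skip col 2 (zero from row 2)
step 3: normalize row 2 (÷5/3) = (0, 0, 0, 1)
  row 0: subtract 1×row2 = (1, 0, 2, 0)
  row 1: subtract -2/3×row2 = (0, 1, -2, 0)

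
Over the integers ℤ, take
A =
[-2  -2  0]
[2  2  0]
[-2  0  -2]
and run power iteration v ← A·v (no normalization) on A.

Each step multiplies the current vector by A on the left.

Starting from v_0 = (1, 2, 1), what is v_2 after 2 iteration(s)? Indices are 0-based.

v_0 = (1, 2, 1).
v_1 = A·v_0 = (-6, 6, -4).
v_2 = A·v_1 = (0, 0, 20).

v_2 = (0, 0, 20)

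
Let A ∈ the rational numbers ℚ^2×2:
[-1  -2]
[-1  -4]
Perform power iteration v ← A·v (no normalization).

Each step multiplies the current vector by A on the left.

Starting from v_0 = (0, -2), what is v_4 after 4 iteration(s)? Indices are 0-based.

v_0 = (0, -2).
v_1 = A·v_0 = (4, 8).
v_2 = A·v_1 = (-20, -36).
v_3 = A·v_2 = (92, 164).
v_4 = A·v_3 = (-420, -748).

v_4 = (-420, -748)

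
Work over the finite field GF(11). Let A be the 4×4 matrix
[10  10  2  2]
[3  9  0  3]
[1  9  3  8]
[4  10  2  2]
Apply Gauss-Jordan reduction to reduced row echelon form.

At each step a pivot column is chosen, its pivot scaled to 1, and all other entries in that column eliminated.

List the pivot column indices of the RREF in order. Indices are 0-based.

pivot(0,0)=10: scale R0 → (1, 1, 9, 9)
  clear (1,0): R1 −= (3)R0 → (0, 6, 6, 9)
  clear (2,0): R2 −= (1)R0 → (0, 8, 5, 10)
  clear (3,0): R3 −= (4)R0 → (0, 6, 10, 10)
pivot(1,1)=6: scale R1 → (0, 1, 1, 7)
  clear (0,1): R0 −= (1)R1 → (1, 0, 8, 2)
  clear (2,1): R2 −= (8)R1 → (0, 0, 8, 9)
  clear (3,1): R3 −= (6)R1 → (0, 0, 4, 1)
pivot(2,2)=8: scale R2 → (0, 0, 1, 8)
  clear (0,2): R0 −= (8)R2 → (1, 0, 0, 4)
  clear (1,2): R1 −= (1)R2 → (0, 1, 0, 10)
  clear (3,2): R3 −= (4)R2 → (0, 0, 0, 2)
pivot(3,3)=2: scale R3 → (0, 0, 0, 1)
  clear (0,3): R0 −= (4)R3 → (1, 0, 0, 0)
  clear (1,3): R1 −= (10)R3 → (0, 1, 0, 0)
  clear (2,3): R2 −= (8)R3 → (0, 0, 1, 0)

pivot columns: 0, 1, 2, 3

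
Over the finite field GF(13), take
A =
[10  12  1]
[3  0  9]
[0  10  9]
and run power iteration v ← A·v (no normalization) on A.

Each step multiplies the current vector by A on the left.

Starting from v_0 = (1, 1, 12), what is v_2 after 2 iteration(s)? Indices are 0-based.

v_0 = (1, 1, 12).
v_1 = A·v_0 = (8, 7, 1).
v_2 = A·v_1 = (9, 7, 1).

v_2 = (9, 7, 1)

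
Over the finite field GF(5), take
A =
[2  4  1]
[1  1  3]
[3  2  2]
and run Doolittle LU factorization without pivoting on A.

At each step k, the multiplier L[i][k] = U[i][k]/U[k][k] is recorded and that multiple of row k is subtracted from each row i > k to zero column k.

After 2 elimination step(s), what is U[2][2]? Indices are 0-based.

U[2][2] = 3

Step 1: pivot at (0,0) is 2.
  row1 ← row1 − (3)·row0  ⇒  L[1][0]=3, U row1=(0, 4, 0)
  row2 ← row2 − (4)·row0  ⇒  L[2][0]=4, U row2=(0, 1, 3)
Step 2: pivot at (1,1) is 4.
  row2 ← row2 − (4)·row1  ⇒  L[2][1]=4, U row2=(0, 0, 3)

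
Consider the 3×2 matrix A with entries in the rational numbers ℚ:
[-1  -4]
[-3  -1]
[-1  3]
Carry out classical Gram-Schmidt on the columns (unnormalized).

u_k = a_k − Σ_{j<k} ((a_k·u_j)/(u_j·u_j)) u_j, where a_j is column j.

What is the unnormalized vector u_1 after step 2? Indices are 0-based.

u_1 = (-40/11, 1/11, 37/11)

Step 1: u_0 = a_0 = (-1, -3, -1).
Step 2: u_1 = a_1 − (4/11)·u_0 = (-40/11, 1/11, 37/11).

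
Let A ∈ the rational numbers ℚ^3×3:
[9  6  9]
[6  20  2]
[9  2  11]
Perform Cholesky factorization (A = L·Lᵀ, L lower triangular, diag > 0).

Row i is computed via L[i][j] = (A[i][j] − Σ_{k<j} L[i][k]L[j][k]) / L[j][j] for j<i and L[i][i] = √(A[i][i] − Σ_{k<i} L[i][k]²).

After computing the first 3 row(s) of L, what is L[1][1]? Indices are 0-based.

Step 1: L[0][0] = √(9) = 3.
  L[1][0] = (6) / L[0][0] = 2.
Step 2: L[1][1] = √(16) = 4.
  L[2][0] = (9) / L[0][0] = 3.
  L[2][1] = (-4) / L[1][1] = -1.
Step 3: L[2][2] = √(1) = 1.

L[1][1] = 4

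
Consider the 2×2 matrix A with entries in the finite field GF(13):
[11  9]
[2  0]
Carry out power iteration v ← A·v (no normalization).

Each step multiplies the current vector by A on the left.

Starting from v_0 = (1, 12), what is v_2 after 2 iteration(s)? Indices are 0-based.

v_2 = (1, 4)

v_0 = (1, 12).
v_1 = A·v_0 = (2, 2).
v_2 = A·v_1 = (1, 4).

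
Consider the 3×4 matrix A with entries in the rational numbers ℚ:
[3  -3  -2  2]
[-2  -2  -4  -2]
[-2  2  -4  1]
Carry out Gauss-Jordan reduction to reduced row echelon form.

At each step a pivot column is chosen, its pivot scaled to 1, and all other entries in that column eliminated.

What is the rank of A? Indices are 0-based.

rank = 3

[1] R0 /= 3  ⇒  (1, -1, -2/3, 2/3)
     R1 -= -2·R0  ⇒  (0, -4, -16/3, -2/3)
     R2 -= -2·R0  ⇒  (0, 0, -16/3, 7/3)
[2] R1 /= -4  ⇒  (0, 1, 4/3, 1/6)
     R0 -= -1·R1  ⇒  (1, 0, 2/3, 5/6)
[3] R2 /= -16/3  ⇒  (0, 0, 1, -7/16)
     R0 -= 2/3·R2  ⇒  (1, 0, 0, 9/8)
     R1 -= 4/3·R2  ⇒  (0, 1, 0, 3/4)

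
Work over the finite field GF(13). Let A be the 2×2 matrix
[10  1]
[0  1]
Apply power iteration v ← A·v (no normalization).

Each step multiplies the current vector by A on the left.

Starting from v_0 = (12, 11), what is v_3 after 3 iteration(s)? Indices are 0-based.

v_0 = (12, 11).
v_1 = A·v_0 = (1, 11).
v_2 = A·v_1 = (8, 11).
v_3 = A·v_2 = (0, 11).

v_3 = (0, 11)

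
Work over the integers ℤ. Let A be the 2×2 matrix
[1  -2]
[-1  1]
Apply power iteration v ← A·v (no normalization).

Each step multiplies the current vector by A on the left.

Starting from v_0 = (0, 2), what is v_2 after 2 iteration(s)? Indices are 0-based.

v_2 = (-8, 6)

v_0 = (0, 2).
v_1 = A·v_0 = (-4, 2).
v_2 = A·v_1 = (-8, 6).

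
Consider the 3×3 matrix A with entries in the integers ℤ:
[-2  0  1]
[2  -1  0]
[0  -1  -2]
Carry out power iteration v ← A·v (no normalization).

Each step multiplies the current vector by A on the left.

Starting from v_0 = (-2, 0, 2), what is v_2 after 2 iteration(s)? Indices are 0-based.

v_0 = (-2, 0, 2).
v_1 = A·v_0 = (6, -4, -4).
v_2 = A·v_1 = (-16, 16, 12).

v_2 = (-16, 16, 12)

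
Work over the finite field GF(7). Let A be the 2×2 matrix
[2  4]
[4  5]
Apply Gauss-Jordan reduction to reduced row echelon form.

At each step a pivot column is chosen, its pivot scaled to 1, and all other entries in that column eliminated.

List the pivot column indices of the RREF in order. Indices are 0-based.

pivot(0,0)=2: scale R0 → (1, 2)
  clear (1,0): R1 −= (4)R0 → (0, 4)
pivot(1,1)=4: scale R1 → (0, 1)
  clear (0,1): R0 −= (2)R1 → (1, 0)

pivot columns: 0, 1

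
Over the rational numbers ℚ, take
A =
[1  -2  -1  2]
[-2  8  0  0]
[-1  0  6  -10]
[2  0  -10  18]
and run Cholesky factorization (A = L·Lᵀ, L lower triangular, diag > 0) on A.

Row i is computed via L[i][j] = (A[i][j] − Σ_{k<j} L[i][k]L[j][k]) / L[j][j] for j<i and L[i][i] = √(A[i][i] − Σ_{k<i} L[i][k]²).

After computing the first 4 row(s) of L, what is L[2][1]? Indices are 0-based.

L[2][1] = -1

Step 1: L[0][0] = √(1) = 1.
  L[1][0] = (-2) / L[0][0] = -2.
Step 2: L[1][1] = √(4) = 2.
  L[2][0] = (-1) / L[0][0] = -1.
  L[2][1] = (-2) / L[1][1] = -1.
Step 3: L[2][2] = √(4) = 2.
  L[3][0] = (2) / L[0][0] = 2.
  L[3][1] = (4) / L[1][1] = 2.
  L[3][2] = (-6) / L[2][2] = -3.
Step 4: L[3][3] = √(1) = 1.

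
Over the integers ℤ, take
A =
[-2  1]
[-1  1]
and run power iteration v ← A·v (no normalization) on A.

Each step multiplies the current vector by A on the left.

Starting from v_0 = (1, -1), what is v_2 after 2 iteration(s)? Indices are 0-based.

v_0 = (1, -1).
v_1 = A·v_0 = (-3, -2).
v_2 = A·v_1 = (4, 1).

v_2 = (4, 1)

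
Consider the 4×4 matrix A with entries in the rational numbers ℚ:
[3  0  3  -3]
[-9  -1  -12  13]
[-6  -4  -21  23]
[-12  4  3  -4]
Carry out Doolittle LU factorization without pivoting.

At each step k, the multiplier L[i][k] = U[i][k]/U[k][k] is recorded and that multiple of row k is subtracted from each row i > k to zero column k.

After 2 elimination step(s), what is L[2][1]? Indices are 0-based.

[col 0] pivot 3
  R1 -= -3*R0 → (0, -1, -3, 4)  (L[1][0] := -3)
  R2 -= -2*R0 → (0, -4, -15, 17)  (L[2][0] := -2)
  R3 -= -4*R0 → (0, 4, 15, -16)  (L[3][0] := -4)
[col 1] pivot -1
  R2 -= 4*R1 → (0, 0, -3, 1)  (L[2][1] := 4)
  R3 -= -4*R1 → (0, 0, 3, 0)  (L[3][1] := -4)

L[2][1] = 4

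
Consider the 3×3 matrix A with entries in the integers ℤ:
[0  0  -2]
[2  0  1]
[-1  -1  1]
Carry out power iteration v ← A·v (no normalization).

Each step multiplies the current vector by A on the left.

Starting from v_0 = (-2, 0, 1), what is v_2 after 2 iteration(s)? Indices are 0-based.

v_2 = (-6, -1, 8)

v_0 = (-2, 0, 1).
v_1 = A·v_0 = (-2, -3, 3).
v_2 = A·v_1 = (-6, -1, 8).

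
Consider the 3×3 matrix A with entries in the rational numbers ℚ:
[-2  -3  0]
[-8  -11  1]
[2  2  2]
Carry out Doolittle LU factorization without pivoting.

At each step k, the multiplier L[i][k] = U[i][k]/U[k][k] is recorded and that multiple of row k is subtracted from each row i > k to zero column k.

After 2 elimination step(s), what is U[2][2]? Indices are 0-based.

[col 0] pivot -2
  R1 -= 4*R0 → (0, 1, 1)  (L[1][0] := 4)
  R2 -= -1*R0 → (0, -1, 2)  (L[2][0] := -1)
[col 1] pivot 1
  R2 -= -1*R1 → (0, 0, 3)  (L[2][1] := -1)

U[2][2] = 3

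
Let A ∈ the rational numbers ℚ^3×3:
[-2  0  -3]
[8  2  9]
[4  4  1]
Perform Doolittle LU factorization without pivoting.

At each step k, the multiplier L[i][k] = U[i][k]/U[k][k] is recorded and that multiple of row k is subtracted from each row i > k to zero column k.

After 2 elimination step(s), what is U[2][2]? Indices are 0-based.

U[2][2] = 1

k=0: U[0][0]=-2
  eliminate (1,0): mult=-4, new row 1: (0, 2, -3); set L[1][0]=-4
  eliminate (2,0): mult=-2, new row 2: (0, 4, -5); set L[2][0]=-2
k=1: U[1][1]=2
  eliminate (2,1): mult=2, new row 2: (0, 0, 1); set L[2][1]=2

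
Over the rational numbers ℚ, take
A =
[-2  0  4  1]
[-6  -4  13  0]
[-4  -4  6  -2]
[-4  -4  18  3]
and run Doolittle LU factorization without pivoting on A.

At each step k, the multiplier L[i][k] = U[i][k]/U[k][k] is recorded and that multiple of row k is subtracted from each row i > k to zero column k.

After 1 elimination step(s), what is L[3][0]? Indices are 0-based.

L[3][0] = 2

Step 1: pivot at (0,0) is -2.
  row1 ← row1 − (3)·row0  ⇒  L[1][0]=3, U row1=(0, -4, 1, -3)
  row2 ← row2 − (2)·row0  ⇒  L[2][0]=2, U row2=(0, -4, -2, -4)
  row3 ← row3 − (2)·row0  ⇒  L[3][0]=2, U row3=(0, -4, 10, 1)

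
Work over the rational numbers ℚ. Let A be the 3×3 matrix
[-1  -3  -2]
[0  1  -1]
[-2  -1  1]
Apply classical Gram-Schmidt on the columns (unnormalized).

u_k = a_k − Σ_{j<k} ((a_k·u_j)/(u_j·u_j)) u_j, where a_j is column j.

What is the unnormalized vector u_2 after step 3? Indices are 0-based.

Step 1: u_0 = a_0 = (-1, 0, -2).
Step 2: u_1 = a_1 − (1)·u_0 = (-2, 1, 1).
Step 3: u_2 = a_2 − (0)·u_0 − (2/3)·u_1 = (-2/3, -5/3, 1/3).

u_2 = (-2/3, -5/3, 1/3)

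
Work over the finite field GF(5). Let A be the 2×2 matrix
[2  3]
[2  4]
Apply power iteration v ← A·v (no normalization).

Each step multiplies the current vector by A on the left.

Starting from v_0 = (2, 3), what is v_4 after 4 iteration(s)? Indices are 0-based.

v_0 = (2, 3).
v_1 = A·v_0 = (3, 1).
v_2 = A·v_1 = (4, 0).
v_3 = A·v_2 = (3, 3).
v_4 = A·v_3 = (0, 3).

v_4 = (0, 3)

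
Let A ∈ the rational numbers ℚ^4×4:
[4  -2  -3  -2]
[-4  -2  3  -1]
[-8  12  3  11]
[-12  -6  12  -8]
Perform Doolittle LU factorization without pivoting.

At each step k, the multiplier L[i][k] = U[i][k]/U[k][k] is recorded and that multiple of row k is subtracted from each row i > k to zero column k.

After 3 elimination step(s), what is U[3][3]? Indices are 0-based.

U[3][3] = -4

Step 1: pivot at (0,0) is 4.
  row1 ← row1 − (-1)·row0  ⇒  L[1][0]=-1, U row1=(0, -4, 0, -3)
  row2 ← row2 − (-2)·row0  ⇒  L[2][0]=-2, U row2=(0, 8, -3, 7)
  row3 ← row3 − (-3)·row0  ⇒  L[3][0]=-3, U row3=(0, -12, 3, -14)
Step 2: pivot at (1,1) is -4.
  row2 ← row2 − (-2)·row1  ⇒  L[2][1]=-2, U row2=(0, 0, -3, 1)
  row3 ← row3 − (3)·row1  ⇒  L[3][1]=3, U row3=(0, 0, 3, -5)
Step 3: pivot at (2,2) is -3.
  row3 ← row3 − (-1)·row2  ⇒  L[3][2]=-1, U row3=(0, 0, 0, -4)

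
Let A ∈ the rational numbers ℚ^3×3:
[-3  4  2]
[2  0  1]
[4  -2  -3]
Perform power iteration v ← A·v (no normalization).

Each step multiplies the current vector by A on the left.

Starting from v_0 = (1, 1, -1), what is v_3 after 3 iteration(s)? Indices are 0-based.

v_0 = (1, 1, -1).
v_1 = A·v_0 = (-1, 1, 5).
v_2 = A·v_1 = (17, 3, -21).
v_3 = A·v_2 = (-81, 13, 125).

v_3 = (-81, 13, 125)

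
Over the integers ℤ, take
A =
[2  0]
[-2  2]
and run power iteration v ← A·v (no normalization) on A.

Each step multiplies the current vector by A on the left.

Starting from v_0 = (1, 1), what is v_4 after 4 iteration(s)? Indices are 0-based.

v_4 = (16, -48)

v_0 = (1, 1).
v_1 = A·v_0 = (2, 0).
v_2 = A·v_1 = (4, -4).
v_3 = A·v_2 = (8, -16).
v_4 = A·v_3 = (16, -48).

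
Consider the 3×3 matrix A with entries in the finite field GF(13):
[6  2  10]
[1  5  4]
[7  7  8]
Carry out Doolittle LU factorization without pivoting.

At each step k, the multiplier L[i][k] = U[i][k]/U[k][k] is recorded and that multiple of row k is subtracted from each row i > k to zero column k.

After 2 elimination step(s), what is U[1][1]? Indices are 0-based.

U[1][1] = 9

k=0: U[0][0]=6
  eliminate (1,0): mult=11, new row 1: (0, 9, 11); set L[1][0]=11
  eliminate (2,0): mult=12, new row 2: (0, 9, 5); set L[2][0]=12
k=1: U[1][1]=9
  eliminate (2,1): mult=1, new row 2: (0, 0, 7); set L[2][1]=1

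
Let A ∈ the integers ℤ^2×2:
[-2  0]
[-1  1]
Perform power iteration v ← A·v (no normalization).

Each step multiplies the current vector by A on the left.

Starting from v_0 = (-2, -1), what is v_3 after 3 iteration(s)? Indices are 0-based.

v_0 = (-2, -1).
v_1 = A·v_0 = (4, 1).
v_2 = A·v_1 = (-8, -3).
v_3 = A·v_2 = (16, 5).

v_3 = (16, 5)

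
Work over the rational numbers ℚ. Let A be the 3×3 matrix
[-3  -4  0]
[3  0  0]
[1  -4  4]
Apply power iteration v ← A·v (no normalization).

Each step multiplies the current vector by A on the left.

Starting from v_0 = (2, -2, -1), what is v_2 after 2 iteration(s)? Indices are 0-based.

v_2 = (-30, 6, 2)

v_0 = (2, -2, -1).
v_1 = A·v_0 = (2, 6, 6).
v_2 = A·v_1 = (-30, 6, 2).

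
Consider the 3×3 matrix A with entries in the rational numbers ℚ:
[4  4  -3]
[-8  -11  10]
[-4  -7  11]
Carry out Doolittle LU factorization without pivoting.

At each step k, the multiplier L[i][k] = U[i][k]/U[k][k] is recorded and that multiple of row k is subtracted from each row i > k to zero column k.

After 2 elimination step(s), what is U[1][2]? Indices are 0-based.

U[1][2] = 4

Step 1: pivot at (0,0) is 4.
  row1 ← row1 − (-2)·row0  ⇒  L[1][0]=-2, U row1=(0, -3, 4)
  row2 ← row2 − (-1)·row0  ⇒  L[2][0]=-1, U row2=(0, -3, 8)
Step 2: pivot at (1,1) is -3.
  row2 ← row2 − (1)·row1  ⇒  L[2][1]=1, U row2=(0, 0, 4)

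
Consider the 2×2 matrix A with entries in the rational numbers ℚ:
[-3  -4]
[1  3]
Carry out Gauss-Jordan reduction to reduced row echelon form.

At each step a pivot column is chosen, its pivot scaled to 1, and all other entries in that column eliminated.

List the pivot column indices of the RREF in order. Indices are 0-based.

pivot(0,0)=-3: scale R0 → (1, 4/3)
  clear (1,0): R1 −= (1)R0 → (0, 5/3)
pivot(1,1)=5/3: scale R1 → (0, 1)
  clear (0,1): R0 −= (4/3)R1 → (1, 0)

pivot columns: 0, 1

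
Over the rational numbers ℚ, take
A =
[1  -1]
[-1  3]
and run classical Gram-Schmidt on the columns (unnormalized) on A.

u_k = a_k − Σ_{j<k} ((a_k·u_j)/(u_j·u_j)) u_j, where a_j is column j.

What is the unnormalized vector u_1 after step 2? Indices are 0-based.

u_1 = (1, 1)

Step 1: u_0 = a_0 = (1, -1).
Step 2: u_1 = a_1 − (-2)·u_0 = (1, 1).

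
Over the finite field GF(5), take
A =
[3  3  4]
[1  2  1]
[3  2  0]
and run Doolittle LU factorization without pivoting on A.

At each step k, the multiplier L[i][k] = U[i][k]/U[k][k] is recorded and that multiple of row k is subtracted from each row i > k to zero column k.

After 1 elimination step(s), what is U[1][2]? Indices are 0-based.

[col 0] pivot 3
  R1 -= 2*R0 → (0, 1, 3)  (L[1][0] := 2)
  R2 -= 1*R0 → (0, 4, 1)  (L[2][0] := 1)

U[1][2] = 3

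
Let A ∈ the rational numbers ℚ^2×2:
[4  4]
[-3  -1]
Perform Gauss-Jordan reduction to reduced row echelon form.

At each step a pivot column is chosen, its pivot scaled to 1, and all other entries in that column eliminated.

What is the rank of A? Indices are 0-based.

pivot(0,0)=4: scale R0 → (1, 1)
  clear (1,0): R1 −= (-3)R0 → (0, 2)
pivot(1,1)=2: scale R1 → (0, 1)
  clear (0,1): R0 −= (1)R1 → (1, 0)

rank = 2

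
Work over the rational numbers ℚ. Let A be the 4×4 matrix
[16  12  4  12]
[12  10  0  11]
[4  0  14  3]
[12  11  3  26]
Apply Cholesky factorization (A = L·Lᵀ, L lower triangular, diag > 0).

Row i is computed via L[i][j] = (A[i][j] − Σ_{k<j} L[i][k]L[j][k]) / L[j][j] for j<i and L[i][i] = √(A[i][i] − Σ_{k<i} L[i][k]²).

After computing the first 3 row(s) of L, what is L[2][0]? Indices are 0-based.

L[2][0] = 1

Step 1: L[0][0] = √(16) = 4.
  L[1][0] = (12) / L[0][0] = 3.
Step 2: L[1][1] = √(1) = 1.
  L[2][0] = (4) / L[0][0] = 1.
  L[2][1] = (-3) / L[1][1] = -3.
Step 3: L[2][2] = √(4) = 2.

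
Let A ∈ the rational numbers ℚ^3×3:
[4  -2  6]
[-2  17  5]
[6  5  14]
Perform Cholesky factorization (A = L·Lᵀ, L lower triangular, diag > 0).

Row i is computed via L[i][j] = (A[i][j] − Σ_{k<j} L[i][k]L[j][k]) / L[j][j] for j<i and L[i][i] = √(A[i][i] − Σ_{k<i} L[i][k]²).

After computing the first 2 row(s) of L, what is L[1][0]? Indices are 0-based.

L[1][0] = -1

Step 1: L[0][0] = √(4) = 2.
  L[1][0] = (-2) / L[0][0] = -1.
Step 2: L[1][1] = √(16) = 4.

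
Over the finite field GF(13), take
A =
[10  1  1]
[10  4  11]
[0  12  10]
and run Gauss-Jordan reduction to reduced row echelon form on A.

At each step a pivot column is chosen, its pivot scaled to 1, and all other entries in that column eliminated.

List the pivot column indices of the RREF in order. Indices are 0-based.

pivot(0,0)=10: scale R0 → (1, 4, 4)
  clear (1,0): R1 −= (10)R0 → (0, 3, 10)
pivot(1,1)=3: scale R1 → (0, 1, 12)
  clear (0,1): R0 −= (4)R1 → (1, 0, 8)
  clear (2,1): R2 −= (12)R1 → (0, 0, 9)
pivot(2,2)=9: scale R2 → (0, 0, 1)
  clear (0,2): R0 −= (8)R2 → (1, 0, 0)
  clear (1,2): R1 −= (12)R2 → (0, 1, 0)

pivot columns: 0, 1, 2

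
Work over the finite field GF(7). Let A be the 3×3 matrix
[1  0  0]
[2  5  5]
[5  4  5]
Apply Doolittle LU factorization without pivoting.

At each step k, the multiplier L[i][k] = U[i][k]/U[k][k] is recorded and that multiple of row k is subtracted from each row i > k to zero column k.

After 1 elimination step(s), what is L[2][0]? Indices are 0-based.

[col 0] pivot 1
  R1 -= 2*R0 → (0, 5, 5)  (L[1][0] := 2)
  R2 -= 5*R0 → (0, 4, 5)  (L[2][0] := 5)

L[2][0] = 5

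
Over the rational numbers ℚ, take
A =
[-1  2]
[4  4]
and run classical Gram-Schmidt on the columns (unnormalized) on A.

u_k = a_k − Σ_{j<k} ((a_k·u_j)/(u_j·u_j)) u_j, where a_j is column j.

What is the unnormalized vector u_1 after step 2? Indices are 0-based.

Step 1: u_0 = a_0 = (-1, 4).
Step 2: u_1 = a_1 − (14/17)·u_0 = (48/17, 12/17).

u_1 = (48/17, 12/17)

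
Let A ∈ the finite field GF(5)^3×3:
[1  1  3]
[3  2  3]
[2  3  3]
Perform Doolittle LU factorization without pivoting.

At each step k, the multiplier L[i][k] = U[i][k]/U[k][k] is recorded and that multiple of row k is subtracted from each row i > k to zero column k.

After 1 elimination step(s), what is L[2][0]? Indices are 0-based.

k=0: U[0][0]=1
  eliminate (1,0): mult=3, new row 1: (0, 4, 4); set L[1][0]=3
  eliminate (2,0): mult=2, new row 2: (0, 1, 2); set L[2][0]=2

L[2][0] = 2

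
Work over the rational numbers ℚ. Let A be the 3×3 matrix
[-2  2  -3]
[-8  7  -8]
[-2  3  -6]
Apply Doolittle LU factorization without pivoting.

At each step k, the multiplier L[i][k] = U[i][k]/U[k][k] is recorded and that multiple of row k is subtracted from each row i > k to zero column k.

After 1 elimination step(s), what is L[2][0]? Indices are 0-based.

L[2][0] = 1

k=0: U[0][0]=-2
  eliminate (1,0): mult=4, new row 1: (0, -1, 4); set L[1][0]=4
  eliminate (2,0): mult=1, new row 2: (0, 1, -3); set L[2][0]=1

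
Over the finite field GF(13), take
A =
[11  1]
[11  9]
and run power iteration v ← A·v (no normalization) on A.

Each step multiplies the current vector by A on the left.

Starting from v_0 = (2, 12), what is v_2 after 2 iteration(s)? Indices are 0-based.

v_0 = (2, 12).
v_1 = A·v_0 = (8, 0).
v_2 = A·v_1 = (10, 10).

v_2 = (10, 10)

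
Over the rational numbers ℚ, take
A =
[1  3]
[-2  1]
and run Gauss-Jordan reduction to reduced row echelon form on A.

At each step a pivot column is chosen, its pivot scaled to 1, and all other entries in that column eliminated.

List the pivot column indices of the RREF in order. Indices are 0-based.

pivot columns: 0, 1

[1] R0 /= 1  ⇒  (1, 3)
     R1 -= -2·R0  ⇒  (0, 7)
[2] R1 /= 7  ⇒  (0, 1)
     R0 -= 3·R1  ⇒  (1, 0)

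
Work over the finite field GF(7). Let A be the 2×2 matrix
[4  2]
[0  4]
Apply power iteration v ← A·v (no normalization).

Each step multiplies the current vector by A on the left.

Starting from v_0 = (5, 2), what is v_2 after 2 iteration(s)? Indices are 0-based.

v_0 = (5, 2).
v_1 = A·v_0 = (3, 1).
v_2 = A·v_1 = (0, 4).

v_2 = (0, 4)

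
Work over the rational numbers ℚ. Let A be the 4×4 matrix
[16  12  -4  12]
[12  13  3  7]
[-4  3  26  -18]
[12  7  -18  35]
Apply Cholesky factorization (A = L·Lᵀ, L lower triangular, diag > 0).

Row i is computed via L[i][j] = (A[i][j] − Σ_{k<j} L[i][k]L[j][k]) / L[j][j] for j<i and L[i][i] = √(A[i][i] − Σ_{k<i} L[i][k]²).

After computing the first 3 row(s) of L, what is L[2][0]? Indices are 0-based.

L[2][0] = -1

Step 1: L[0][0] = √(16) = 4.
  L[1][0] = (12) / L[0][0] = 3.
Step 2: L[1][1] = √(4) = 2.
  L[2][0] = (-4) / L[0][0] = -1.
  L[2][1] = (6) / L[1][1] = 3.
Step 3: L[2][2] = √(16) = 4.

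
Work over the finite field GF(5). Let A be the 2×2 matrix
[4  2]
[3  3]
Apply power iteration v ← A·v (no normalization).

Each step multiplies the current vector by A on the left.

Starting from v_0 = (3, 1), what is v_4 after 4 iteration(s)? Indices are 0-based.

v_4 = (2, 0)

v_0 = (3, 1).
v_1 = A·v_0 = (4, 2).
v_2 = A·v_1 = (0, 3).
v_3 = A·v_2 = (1, 4).
v_4 = A·v_3 = (2, 0).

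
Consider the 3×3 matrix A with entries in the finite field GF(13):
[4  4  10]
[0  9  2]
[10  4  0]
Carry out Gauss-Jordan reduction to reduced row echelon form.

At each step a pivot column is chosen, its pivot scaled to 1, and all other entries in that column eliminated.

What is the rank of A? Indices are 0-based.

rank = 3

pivot(0,0)=4: scale R0 → (1, 1, 9)
  clear (2,0): R2 −= (10)R0 → (0, 7, 1)
pivot(1,1)=9: scale R1 → (0, 1, 6)
  clear (0,1): R0 −= (1)R1 → (1, 0, 3)
  clear (2,1): R2 −= (7)R1 → (0, 0, 11)
pivot(2,2)=11: scale R2 → (0, 0, 1)
  clear (0,2): R0 −= (3)R2 → (1, 0, 0)
  clear (1,2): R1 −= (6)R2 → (0, 1, 0)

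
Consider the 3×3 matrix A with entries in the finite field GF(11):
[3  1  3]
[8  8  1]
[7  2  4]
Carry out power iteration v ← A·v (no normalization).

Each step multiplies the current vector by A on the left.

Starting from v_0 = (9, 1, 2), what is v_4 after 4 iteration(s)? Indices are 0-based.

v_0 = (9, 1, 2).
v_1 = A·v_0 = (1, 5, 7).
v_2 = A·v_1 = (7, 0, 1).
v_3 = A·v_2 = (2, 2, 9).
v_4 = A·v_3 = (2, 8, 10).

v_4 = (2, 8, 10)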